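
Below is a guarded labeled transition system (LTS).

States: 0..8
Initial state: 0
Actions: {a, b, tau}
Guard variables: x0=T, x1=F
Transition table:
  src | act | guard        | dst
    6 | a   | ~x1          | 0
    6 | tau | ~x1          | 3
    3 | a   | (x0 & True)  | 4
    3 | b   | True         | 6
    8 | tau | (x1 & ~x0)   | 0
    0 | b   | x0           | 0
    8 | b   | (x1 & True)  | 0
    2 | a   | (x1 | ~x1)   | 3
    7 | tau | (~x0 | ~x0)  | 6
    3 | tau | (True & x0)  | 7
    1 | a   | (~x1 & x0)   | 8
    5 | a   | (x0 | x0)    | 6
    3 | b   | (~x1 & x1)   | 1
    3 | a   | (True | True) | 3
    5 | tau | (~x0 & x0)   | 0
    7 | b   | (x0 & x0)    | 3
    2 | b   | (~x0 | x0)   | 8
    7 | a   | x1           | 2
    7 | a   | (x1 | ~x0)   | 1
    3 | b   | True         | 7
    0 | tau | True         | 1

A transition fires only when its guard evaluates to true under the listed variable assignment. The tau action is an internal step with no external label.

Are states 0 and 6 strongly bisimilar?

Compute ~ classes (split until stable):
  π0 = {{0,1,2,3,4,5,6,7,8}}
  π1 = {{0},{1,5},{2},{3},{4,8},{6},{7}}
  π2 = {{0},{1},{2},{3},{4,8},{5},{6},{7}}
8 equivalence class(es) (converged in 3)
0∈{0}, 6∈{6}

Answer: NOT BISIMILAR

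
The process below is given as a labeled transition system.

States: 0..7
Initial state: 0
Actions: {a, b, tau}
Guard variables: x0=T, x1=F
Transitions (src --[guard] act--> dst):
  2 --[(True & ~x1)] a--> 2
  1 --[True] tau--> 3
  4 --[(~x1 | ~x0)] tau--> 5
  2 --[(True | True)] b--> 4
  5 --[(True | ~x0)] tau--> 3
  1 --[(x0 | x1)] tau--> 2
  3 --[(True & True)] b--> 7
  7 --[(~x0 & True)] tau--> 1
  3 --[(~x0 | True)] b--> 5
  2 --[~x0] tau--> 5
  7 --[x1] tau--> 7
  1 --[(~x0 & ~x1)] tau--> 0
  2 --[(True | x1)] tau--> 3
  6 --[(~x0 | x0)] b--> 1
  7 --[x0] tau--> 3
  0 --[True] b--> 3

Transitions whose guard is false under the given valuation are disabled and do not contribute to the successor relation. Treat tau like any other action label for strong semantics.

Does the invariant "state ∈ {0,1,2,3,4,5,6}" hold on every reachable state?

Inv-set: {0,1,2,3,4,5,6}
Reachable = {0,3,5,7}
  0: ✓
  3: ✓
  5: ✓
  7: ✗ unsafe
reach 7 via b·b — violates

Answer: INVARIANT VIOLATED at state 7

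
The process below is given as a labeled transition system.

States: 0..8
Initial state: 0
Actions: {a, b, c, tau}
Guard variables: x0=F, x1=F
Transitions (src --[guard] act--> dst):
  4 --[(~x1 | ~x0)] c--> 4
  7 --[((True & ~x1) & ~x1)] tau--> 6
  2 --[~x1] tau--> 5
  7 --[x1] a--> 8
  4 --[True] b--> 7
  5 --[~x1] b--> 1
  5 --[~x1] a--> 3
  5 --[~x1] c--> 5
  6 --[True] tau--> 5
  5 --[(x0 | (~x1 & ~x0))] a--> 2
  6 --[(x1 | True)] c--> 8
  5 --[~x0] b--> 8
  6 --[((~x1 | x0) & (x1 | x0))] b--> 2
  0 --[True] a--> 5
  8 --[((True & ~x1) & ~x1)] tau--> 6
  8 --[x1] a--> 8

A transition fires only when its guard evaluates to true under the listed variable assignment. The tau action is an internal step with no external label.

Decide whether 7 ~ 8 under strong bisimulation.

Refine partition for ~:
  π0 = {{0,1,2,3,4,5,6,7,8}}
  π1 = {{0},{1,3},{2,7,8},{4},{5},{6}}
  π2 = {{0},{1,3},{2},{4},{5},{6},{7,8}}
7 equivalence class(es) (converged in 3)
class of 7: {7,8}; class of 8: {7,8}

Answer: BISIMILAR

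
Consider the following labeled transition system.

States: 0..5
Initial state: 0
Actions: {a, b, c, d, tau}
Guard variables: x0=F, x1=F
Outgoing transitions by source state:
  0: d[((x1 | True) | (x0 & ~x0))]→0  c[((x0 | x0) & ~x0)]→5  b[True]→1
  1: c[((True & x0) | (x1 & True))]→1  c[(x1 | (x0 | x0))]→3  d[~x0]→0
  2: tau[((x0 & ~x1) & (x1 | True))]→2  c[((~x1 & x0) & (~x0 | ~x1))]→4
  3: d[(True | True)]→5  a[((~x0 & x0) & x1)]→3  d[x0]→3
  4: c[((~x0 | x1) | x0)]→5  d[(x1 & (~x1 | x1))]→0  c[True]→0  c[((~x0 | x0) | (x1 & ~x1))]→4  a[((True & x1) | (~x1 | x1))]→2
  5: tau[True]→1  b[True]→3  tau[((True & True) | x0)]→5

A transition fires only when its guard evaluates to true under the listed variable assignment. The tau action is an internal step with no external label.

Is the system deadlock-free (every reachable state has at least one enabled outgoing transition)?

Answer: DEADLOCK-FREE

Working:
Reachable = {0,1}
  0: b→1  d→0  [2 out]
  1: d→0  [1 out]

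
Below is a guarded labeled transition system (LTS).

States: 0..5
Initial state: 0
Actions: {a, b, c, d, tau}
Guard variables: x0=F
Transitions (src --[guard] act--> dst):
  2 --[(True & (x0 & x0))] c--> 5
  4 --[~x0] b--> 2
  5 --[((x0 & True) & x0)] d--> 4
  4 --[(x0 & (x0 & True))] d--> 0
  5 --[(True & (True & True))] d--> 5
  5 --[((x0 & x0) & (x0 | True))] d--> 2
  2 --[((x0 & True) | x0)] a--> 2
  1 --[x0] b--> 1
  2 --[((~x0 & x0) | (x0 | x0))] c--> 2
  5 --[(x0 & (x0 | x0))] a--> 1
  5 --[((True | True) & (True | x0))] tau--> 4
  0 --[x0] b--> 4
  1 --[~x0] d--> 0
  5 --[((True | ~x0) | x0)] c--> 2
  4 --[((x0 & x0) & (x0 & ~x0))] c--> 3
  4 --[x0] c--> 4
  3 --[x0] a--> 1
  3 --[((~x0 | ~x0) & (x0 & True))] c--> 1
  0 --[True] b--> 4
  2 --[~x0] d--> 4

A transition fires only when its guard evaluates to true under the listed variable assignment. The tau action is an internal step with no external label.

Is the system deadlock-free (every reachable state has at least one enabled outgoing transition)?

Reachable = {0,2,4}
  0: b→4  [1 exit(s)]
  2: d→4  [1 exit(s)]
  4: b→2  [1 exit(s)]

Answer: DEADLOCK-FREE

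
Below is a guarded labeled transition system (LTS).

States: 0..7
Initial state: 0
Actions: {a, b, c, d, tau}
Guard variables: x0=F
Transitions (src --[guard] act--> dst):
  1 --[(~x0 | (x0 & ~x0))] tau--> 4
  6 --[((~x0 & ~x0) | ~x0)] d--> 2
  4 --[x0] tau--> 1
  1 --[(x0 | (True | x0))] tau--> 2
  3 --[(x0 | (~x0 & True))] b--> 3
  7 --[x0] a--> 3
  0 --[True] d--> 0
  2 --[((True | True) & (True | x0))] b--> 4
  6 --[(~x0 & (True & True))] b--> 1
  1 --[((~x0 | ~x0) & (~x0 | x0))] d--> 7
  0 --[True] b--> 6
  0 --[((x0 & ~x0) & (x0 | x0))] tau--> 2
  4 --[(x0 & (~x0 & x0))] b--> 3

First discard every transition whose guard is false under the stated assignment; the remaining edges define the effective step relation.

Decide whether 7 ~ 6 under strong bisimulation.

Answer: NOT BISIMILAR

Trace:
Compute ~ classes (split until stable):
  round 0: {{0,1,2,3,4,5,6,7}}
  round 1: {{0,6},{1},{2,3},{4,5,7}}
  round 2: {{0},{1},{2},{3},{4,5,7},{6}}
6 equivalence class(es) (converged in 3)
[7]={4,5,7}  [6]={6}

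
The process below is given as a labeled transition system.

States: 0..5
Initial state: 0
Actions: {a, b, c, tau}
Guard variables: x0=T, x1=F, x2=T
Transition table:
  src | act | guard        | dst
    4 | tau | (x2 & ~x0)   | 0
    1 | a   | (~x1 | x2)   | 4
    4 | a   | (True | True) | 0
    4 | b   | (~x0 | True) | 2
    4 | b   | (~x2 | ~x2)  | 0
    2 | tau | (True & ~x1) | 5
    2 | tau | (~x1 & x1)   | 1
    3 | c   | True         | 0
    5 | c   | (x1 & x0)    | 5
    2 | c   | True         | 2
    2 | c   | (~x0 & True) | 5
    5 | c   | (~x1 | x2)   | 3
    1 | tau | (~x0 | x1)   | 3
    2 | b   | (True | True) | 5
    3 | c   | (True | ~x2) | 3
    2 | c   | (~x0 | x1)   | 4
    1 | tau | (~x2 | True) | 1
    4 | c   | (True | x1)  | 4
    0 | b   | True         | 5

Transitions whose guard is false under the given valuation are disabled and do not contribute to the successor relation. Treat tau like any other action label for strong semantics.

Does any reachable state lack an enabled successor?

Answer: DEADLOCK-FREE

Trace:
R = {0,3,5}
  0: b→5  [1 out]
  3: c→0  c→3  [2 out]
  5: c→3  [1 out]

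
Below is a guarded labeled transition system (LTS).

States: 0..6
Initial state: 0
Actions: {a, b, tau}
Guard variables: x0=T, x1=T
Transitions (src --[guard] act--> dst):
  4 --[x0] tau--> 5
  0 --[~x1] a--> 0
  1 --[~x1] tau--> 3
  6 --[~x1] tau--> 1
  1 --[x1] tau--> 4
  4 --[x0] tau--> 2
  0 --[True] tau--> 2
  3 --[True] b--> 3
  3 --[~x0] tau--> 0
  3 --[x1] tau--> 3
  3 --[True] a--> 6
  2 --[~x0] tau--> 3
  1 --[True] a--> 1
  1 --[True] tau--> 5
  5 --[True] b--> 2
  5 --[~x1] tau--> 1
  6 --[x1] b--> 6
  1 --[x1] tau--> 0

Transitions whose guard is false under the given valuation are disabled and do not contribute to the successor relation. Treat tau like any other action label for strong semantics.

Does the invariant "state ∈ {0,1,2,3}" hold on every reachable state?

Answer: INVARIANT HOLDS

Analysis:
Inv-set: {0,1,2,3}
R = {0,2}
  0: ok
  2: ok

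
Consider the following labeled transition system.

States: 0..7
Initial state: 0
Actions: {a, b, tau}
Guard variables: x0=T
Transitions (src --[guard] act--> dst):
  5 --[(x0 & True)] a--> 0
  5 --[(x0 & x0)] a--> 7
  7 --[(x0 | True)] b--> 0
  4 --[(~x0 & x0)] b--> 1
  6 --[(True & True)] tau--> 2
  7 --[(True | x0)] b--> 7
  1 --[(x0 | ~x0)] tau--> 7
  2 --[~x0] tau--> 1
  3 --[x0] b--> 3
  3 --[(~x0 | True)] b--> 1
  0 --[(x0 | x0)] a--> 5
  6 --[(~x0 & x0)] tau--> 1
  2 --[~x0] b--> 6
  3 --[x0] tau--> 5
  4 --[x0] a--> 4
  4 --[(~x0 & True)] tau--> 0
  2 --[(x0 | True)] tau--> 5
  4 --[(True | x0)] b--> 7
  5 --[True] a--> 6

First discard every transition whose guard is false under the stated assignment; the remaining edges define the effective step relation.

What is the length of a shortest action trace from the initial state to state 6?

Answer: 2

Trace:
Breadth-first toward 6:
  Layer 0: {0}
  Layer 1: {5}
  Layer 2: {6,7}
depth(6)=2, e.g. a·a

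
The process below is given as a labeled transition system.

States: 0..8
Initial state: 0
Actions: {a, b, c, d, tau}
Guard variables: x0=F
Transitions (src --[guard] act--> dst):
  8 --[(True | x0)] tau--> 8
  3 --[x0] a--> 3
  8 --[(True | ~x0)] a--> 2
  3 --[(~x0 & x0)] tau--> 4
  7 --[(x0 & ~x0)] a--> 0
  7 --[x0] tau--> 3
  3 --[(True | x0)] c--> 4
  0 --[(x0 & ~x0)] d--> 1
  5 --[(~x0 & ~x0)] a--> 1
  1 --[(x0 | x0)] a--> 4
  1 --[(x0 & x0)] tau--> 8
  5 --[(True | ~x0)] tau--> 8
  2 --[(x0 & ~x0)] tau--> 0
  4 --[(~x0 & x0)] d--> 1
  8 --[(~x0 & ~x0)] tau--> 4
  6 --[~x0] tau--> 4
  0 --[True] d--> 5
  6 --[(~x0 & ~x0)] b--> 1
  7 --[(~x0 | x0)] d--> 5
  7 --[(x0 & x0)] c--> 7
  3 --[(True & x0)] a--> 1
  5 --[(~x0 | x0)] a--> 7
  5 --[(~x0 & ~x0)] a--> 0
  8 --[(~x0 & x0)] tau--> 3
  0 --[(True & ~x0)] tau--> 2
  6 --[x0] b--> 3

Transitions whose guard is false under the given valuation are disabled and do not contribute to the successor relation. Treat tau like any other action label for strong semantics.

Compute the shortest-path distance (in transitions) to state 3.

Layered search for 3:
  depth 0: {0}
  depth 1: {2,5}
  depth 2: {1,7,8}
  depth 3: {4}
3 never appears.

Answer: UNREACHABLE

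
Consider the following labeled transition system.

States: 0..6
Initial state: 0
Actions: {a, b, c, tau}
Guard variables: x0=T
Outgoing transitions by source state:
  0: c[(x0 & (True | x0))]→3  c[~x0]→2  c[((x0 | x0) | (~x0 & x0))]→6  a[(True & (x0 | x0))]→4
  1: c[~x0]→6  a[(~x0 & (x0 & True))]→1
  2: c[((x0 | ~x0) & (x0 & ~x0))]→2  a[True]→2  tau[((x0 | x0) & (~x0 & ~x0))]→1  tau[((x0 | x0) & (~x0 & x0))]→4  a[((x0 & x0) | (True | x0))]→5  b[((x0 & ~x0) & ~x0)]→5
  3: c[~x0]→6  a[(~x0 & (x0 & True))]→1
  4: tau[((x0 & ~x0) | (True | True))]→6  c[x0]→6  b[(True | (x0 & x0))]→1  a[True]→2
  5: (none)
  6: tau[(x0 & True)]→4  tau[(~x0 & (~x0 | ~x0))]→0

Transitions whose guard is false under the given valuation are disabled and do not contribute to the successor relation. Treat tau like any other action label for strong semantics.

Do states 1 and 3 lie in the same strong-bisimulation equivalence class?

Answer: BISIMILAR

Working:
Refine partition for ~:
  P[0] = {{0,1,2,3,4,5,6}}
  P[1] = {{0},{1,3,5},{2},{4},{6}}
stable after 2 split(s): 5 block(s)
[1]={1,3,5}  [3]={1,3,5}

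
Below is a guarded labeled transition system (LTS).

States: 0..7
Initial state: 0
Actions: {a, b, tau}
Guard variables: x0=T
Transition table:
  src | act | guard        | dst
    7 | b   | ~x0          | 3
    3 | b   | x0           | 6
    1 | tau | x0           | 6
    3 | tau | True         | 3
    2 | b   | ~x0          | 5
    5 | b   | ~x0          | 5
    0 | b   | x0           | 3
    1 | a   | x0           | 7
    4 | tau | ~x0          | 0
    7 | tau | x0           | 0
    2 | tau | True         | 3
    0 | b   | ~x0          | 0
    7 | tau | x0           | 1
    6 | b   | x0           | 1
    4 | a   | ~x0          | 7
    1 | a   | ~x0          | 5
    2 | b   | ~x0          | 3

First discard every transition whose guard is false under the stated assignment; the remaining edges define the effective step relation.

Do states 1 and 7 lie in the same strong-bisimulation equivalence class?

Answer: NOT BISIMILAR

Analysis:
Refine partition for ~:
  round 0: {{0,1,2,3,4,5,6,7}}
  round 1: {{0,6},{1},{2,7},{3},{4,5}}
  round 2: {{0},{1},{2},{3},{4,5},{6},{7}}
7 equivalence class(es) (converged in 3)
[1]={1}  [7]={7}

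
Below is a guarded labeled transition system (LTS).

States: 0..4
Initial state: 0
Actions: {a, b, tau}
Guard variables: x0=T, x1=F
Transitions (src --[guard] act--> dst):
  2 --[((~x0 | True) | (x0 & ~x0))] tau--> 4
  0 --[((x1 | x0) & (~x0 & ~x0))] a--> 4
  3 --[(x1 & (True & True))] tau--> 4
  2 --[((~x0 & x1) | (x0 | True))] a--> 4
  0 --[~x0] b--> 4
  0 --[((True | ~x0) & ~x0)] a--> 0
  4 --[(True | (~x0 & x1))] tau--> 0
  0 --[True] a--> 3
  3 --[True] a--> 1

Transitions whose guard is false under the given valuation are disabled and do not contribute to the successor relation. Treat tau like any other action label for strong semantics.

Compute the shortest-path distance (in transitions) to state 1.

Breadth-first toward 1:
  Layer 0: {0}
  Layer 1: {3}
  Layer 2: {1}
depth(1)=2, e.g. a·a

Answer: 2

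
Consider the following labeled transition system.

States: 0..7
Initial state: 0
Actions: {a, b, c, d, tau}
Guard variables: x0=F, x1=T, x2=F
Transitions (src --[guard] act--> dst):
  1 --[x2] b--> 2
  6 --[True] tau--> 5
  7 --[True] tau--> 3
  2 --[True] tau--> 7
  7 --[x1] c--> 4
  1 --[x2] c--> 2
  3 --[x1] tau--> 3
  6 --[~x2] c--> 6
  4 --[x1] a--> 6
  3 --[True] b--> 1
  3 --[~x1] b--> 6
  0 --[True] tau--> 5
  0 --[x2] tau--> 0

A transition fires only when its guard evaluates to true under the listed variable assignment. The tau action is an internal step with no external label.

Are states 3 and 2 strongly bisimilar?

Answer: NOT BISIMILAR

Working:
Bisimulation quotient by refinement:
  P[0] = {{0,1,2,3,4,5,6,7}}
  P[1] = {{0,2},{1,5},{3},{4},{6,7}}
  P[2] = {{0},{1,5},{2},{3},{4},{6},{7}}
7 equivalence class(es) (converged in 3)
3∈{3}, 2∈{2}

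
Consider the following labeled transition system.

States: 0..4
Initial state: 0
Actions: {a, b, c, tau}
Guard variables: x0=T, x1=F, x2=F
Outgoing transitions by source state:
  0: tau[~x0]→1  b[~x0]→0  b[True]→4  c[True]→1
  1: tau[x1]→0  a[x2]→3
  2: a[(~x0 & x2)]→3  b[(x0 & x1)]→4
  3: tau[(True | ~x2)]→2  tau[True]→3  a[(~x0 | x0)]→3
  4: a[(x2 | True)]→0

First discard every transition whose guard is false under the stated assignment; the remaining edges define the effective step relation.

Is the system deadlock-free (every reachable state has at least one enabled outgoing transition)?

Answer: DEADLOCK at state 1

Trace:
Reach set: {0,1,4}
  0: b→4  c→1  [deg 2]
  1: ∅  [STUCK]
  4: a→0  [deg 1]
trace reaching 1: c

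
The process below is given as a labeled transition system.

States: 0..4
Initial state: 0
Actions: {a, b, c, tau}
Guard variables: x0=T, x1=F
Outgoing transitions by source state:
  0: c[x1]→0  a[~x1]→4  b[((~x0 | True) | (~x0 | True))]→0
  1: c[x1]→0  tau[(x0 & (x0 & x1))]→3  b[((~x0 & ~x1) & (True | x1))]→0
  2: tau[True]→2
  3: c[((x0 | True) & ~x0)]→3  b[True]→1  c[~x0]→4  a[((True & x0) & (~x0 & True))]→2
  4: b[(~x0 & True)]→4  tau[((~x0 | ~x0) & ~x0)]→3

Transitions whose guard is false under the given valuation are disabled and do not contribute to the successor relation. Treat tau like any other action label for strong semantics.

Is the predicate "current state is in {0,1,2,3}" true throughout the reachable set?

Allowed set {0,1,2,3}
R = {0,4}
  0: ✓
  4: outside
reach 4 via a — violates

Answer: INVARIANT VIOLATED at state 4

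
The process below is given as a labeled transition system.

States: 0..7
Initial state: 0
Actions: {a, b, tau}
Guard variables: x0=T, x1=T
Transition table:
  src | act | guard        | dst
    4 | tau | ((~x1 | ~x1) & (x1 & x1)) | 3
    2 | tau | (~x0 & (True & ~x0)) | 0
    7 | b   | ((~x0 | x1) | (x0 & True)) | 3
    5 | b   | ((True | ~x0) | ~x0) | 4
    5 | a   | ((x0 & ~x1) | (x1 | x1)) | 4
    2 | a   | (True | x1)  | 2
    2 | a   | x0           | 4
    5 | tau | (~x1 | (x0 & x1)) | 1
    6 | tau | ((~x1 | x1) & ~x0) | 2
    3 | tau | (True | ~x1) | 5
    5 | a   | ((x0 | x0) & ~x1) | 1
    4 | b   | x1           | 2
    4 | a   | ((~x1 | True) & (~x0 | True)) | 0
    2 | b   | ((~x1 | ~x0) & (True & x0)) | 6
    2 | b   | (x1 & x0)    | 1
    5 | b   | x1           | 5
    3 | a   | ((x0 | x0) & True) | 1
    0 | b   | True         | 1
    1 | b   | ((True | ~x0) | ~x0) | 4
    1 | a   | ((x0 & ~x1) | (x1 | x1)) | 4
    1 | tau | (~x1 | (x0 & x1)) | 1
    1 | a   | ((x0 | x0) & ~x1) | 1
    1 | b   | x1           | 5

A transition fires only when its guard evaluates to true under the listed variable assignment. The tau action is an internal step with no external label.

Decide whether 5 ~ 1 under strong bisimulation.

Compute ~ classes (split until stable):
  round 0: {{0,1,2,3,4,5,6,7}}
  round 1: {{0,7},{1,5},{2,4},{3},{6}}
  round 2: {{0},{1,5},{2},{3},{4},{6},{7}}
stable after 3 split(s): 7 block(s)
[5]={1,5}  [1]={1,5}

Answer: BISIMILAR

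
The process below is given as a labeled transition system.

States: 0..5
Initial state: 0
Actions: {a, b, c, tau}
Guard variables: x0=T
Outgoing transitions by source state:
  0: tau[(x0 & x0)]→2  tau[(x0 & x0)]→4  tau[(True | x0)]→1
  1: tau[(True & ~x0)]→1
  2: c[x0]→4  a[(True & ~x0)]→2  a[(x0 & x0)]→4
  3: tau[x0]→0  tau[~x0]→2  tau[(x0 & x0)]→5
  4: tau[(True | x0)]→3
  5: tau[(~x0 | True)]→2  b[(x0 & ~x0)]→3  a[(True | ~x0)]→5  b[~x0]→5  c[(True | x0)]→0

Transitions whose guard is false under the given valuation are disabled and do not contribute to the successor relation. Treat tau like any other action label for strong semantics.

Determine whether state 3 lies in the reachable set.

After dropping false guards: 11 live edges.
L0 = {0}
L1 = {1,2,4}  total {0,1,2,4}
L2 = {3}  total {0,1,2,3,4}
L3 = {5}  total {0,1,2,3,4,5}
Reachable = {0,1,2,3,4,5}
witness 3: tau·tau

Answer: REACHABLE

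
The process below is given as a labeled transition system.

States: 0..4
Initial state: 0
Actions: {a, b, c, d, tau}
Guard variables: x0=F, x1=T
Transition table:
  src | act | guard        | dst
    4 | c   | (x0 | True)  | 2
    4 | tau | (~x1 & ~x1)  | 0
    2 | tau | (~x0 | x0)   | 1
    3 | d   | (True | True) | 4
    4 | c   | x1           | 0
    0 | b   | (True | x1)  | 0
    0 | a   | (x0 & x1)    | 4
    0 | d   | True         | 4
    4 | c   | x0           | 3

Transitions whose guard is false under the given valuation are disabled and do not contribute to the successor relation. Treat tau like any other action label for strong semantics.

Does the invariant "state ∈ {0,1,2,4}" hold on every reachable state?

Answer: INVARIANT HOLDS

Trace:
Safe = {0,1,2,4}
R = {0,1,2,4}
  0: ✓
  1: ✓
  2: ✓
  4: ✓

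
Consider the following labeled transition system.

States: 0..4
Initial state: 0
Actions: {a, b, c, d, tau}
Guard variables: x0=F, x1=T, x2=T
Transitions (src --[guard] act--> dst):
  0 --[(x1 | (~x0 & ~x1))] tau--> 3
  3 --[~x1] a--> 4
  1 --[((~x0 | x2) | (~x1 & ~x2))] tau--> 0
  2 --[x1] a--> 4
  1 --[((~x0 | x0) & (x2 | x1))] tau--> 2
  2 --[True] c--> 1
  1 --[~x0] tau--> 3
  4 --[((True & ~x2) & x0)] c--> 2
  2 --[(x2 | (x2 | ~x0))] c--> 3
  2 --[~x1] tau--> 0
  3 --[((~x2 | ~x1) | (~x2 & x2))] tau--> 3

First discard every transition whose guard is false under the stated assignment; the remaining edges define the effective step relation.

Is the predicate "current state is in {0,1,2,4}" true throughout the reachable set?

Answer: INVARIANT VIOLATED at state 3

Analysis:
Safe = {0,1,2,4}
R = {0,3}
  0: ✓
  3: ✗ unsafe
reach 3 via tau — violates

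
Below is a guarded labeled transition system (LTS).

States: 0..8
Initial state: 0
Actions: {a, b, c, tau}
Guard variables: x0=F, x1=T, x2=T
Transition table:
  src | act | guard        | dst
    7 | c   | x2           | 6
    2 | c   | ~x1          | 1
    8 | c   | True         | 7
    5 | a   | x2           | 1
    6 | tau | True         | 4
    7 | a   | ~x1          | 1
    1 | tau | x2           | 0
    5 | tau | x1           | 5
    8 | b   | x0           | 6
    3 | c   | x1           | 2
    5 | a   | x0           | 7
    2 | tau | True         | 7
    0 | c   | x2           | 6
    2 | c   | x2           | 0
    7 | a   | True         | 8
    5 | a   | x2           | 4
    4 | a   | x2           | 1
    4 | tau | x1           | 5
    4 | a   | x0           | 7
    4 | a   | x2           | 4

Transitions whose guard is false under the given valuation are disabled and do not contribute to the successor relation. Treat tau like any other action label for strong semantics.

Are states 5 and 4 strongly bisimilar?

Refine partition for ~:
  round 0: {{0,1,2,3,4,5,6,7,8}}
  round 1: {{0,3,8},{1,6},{2},{4,5},{7}}
  round 2: {{0},{1},{2},{3},{4,5},{6},{7},{8}}
Fixed point at round 3; 8 class(es).
[5]={4,5}  [4]={4,5}

Answer: BISIMILAR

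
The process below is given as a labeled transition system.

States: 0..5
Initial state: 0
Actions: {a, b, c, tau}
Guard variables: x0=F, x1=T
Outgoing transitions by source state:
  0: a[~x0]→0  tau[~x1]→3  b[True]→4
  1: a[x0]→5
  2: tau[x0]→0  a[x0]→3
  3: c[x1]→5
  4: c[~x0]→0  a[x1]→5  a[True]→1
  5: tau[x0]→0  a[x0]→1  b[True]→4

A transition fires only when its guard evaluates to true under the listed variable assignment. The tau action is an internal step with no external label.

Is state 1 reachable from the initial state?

Answer: REACHABLE

Working:
Guard filter leaves 7 enabled edge(s).
Layer 0: {0}
Layer 1: {4}  total {0,4}
Layer 2: {1,5}  total {0,1,4,5}
Reachable = {0,1,4,5}
trace reaching 1: b·a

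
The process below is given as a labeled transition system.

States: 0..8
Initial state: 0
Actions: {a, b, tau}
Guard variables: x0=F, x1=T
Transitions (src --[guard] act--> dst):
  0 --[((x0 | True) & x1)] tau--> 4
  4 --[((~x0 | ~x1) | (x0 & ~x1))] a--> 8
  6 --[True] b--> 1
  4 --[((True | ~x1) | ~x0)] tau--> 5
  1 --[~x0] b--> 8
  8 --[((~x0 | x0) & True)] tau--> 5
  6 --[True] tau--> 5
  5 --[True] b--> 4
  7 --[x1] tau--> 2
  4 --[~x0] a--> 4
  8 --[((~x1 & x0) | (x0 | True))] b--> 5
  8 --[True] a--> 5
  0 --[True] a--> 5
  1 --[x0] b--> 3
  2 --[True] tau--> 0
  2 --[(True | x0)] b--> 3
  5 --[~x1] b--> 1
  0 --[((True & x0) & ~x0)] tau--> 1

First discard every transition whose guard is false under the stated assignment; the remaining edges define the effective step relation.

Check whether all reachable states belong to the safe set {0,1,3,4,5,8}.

Answer: INVARIANT HOLDS

Working:
Inv-set: {0,1,3,4,5,8}
R = {0,4,5,8}
  0: ✓
  4: ✓
  5: ✓
  8: ✓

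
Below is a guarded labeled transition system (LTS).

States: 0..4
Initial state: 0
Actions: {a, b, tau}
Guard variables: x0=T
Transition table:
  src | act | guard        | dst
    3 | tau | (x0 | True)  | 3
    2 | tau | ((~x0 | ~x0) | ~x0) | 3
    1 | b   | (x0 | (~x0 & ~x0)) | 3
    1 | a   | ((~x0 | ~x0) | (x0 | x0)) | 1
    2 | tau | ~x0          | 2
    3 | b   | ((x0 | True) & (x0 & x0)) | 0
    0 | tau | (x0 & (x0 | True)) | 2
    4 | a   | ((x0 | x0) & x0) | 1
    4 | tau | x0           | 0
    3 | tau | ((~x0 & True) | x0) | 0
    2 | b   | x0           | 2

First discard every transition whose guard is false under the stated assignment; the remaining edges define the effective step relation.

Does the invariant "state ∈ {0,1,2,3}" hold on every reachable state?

Inv-set: {0,1,2,3}
R = {0,2}
  0: ✓
  2: ✓

Answer: INVARIANT HOLDS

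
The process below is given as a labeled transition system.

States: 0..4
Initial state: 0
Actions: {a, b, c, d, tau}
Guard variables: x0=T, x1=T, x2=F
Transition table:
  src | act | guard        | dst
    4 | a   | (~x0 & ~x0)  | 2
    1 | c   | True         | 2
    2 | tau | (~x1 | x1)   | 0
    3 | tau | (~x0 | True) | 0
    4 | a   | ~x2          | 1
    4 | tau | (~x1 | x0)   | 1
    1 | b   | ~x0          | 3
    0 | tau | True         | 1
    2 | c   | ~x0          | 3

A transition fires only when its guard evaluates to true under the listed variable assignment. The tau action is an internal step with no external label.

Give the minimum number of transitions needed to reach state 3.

Layered search for 3:
  depth 0: {0}
  depth 1: {1}
  depth 2: {2}
3 never appears.

Answer: UNREACHABLE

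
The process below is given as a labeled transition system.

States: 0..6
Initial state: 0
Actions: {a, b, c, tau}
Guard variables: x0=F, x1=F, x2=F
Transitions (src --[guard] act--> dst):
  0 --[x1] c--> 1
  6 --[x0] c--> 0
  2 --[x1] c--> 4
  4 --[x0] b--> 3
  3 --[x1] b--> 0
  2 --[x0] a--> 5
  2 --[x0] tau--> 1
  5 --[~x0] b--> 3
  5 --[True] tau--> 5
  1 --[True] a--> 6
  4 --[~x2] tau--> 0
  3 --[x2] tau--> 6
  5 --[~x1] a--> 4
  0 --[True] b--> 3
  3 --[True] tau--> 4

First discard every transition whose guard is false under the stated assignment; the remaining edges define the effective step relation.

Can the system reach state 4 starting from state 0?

7 transition(s) survive guard evaluation.
Layer 0: {0}
Layer 1: {3}  now seen {0,3}
Layer 2: {4}  now seen {0,3,4}
Reachable = {0,3,4}
trace reaching 4: b·tau

Answer: REACHABLE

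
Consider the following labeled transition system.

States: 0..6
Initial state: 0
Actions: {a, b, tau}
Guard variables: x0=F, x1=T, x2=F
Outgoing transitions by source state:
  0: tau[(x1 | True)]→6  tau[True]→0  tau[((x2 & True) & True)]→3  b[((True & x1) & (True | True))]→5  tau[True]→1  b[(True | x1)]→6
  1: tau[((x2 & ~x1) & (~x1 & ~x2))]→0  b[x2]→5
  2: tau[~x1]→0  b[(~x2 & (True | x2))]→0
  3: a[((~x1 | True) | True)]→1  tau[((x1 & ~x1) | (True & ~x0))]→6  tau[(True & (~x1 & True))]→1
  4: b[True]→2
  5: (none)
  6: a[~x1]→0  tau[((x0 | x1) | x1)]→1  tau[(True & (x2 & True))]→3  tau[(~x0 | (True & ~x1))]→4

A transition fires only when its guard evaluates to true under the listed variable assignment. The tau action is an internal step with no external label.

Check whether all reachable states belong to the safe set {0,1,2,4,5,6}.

Answer: INVARIANT HOLDS

Analysis:
Safe = {0,1,2,4,5,6}
Reachable = {0,1,2,4,5,6}
  0: ✓
  1: ✓
  2: ✓
  4: ✓
  5: ✓
  6: ✓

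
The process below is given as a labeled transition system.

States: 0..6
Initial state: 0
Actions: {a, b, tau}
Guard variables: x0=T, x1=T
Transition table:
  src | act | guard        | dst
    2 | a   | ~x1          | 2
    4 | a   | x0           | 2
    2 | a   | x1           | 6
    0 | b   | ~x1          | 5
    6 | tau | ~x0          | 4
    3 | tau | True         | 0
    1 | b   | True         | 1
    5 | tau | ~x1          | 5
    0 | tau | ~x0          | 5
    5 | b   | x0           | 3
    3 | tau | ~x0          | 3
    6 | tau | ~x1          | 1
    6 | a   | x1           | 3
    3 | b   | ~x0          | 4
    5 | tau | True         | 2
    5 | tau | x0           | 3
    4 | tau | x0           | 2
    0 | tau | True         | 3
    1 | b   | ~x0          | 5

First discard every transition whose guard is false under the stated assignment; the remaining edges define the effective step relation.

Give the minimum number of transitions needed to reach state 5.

Breadth-first toward 5:
  Layer 0: {0}
  Layer 1: {3}
5 never appears.

Answer: UNREACHABLE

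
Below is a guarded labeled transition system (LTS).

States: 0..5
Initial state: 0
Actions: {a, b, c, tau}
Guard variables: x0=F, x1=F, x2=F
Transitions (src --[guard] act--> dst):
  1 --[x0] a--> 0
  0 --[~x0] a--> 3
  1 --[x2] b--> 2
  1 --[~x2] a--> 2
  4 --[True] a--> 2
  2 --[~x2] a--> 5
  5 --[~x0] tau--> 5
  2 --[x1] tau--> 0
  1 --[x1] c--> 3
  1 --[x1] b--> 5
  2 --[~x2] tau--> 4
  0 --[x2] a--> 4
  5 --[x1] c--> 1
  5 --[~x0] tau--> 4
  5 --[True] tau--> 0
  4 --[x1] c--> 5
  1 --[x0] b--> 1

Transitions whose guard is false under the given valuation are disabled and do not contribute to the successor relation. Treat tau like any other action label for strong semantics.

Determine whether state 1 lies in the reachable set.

Answer: UNREACHABLE

Analysis:
Guard filter leaves 8 enabled edge(s).
depth 0: {0}
depth 1: {3}  cumulative {0,3}
Reachable = {0,3}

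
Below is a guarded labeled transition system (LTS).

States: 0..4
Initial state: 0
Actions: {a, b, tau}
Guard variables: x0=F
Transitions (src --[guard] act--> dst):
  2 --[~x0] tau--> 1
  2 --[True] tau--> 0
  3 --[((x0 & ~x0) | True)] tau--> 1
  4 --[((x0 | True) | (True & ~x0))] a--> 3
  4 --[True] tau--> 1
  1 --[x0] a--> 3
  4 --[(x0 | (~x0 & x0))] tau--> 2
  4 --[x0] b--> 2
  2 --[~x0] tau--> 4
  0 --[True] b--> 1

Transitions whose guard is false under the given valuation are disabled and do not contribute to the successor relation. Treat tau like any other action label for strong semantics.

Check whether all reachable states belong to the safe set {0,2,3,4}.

Safe = {0,2,3,4}
R = {0,1}
  0: ✓
  1: VIOLATES
witness against invariant: b → 1

Answer: INVARIANT VIOLATED at state 1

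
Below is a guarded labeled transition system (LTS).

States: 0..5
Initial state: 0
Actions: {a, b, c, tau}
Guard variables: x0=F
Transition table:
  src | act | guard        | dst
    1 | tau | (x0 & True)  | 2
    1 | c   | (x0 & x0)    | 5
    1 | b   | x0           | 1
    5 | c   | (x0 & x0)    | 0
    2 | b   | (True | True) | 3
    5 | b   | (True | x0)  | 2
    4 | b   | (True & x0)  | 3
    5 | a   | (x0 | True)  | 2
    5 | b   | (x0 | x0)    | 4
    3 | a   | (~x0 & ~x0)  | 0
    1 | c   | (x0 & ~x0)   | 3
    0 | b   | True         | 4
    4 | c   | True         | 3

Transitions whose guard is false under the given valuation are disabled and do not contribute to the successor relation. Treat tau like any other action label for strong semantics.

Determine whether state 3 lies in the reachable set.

Answer: REACHABLE

Analysis:
6 transition(s) survive guard evaluation.
Layer 0: {0}
Layer 1: {4}  cumulative {0,4}
Layer 2: {3}  cumulative {0,3,4}
R = {0,3,4}
witness 3: b·c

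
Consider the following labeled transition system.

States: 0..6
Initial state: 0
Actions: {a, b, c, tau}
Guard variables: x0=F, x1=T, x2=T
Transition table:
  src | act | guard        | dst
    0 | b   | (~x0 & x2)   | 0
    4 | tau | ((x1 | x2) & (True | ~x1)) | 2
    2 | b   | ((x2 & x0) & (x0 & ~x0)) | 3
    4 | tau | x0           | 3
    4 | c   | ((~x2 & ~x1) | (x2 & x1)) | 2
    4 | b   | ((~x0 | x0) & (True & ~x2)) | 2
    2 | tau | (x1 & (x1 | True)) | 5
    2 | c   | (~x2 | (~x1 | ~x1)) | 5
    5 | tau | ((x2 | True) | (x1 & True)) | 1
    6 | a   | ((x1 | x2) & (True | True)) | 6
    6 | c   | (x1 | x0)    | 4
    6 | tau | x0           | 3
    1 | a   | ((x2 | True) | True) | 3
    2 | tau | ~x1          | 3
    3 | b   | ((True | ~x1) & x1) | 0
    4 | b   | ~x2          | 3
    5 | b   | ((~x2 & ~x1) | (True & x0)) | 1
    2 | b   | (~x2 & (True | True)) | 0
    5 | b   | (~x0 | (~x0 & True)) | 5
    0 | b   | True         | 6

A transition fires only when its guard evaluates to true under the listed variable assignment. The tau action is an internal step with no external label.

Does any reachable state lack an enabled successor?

Reach set: {0,1,2,3,4,5,6}
  0: b→0  b→6  [2 out]
  1: a→3  [1 out]
  2: tau→5  [1 out]
  3: b→0  [1 out]
  4: c→2  tau→2  [2 out]
  5: b→5  tau→1  [2 out]
  6: a→6  c→4  [2 out]

Answer: DEADLOCK-FREE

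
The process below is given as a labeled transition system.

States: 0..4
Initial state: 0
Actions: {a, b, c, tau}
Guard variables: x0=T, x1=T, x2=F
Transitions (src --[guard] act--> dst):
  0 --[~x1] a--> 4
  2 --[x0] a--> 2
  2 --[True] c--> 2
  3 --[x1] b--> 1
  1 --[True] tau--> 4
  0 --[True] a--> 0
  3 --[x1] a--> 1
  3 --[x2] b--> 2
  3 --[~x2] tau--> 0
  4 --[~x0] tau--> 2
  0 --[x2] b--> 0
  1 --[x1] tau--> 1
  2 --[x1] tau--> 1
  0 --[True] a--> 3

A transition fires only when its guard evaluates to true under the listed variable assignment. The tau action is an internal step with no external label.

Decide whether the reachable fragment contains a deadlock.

Reach set: {0,1,3,4}
  0: a→0  a→3  [deg 2]
  1: tau→1  tau→4  [deg 2]
  3: a→1  b→1  tau→0  [deg 3]
  4: ∅  [STUCK]
witness 4: a·b·tau

Answer: DEADLOCK at state 4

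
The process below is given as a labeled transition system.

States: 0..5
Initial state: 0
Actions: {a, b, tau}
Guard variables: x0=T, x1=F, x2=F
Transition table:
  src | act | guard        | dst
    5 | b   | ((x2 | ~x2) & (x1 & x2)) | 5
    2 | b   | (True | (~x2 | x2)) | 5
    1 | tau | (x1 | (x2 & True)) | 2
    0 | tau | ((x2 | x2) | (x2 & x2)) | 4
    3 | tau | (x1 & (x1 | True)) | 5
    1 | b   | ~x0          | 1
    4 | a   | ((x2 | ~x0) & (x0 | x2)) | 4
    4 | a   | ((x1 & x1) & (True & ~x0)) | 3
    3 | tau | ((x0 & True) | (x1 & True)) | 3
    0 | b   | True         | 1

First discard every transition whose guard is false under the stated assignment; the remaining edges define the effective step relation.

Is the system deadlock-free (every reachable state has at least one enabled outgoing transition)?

Reachable = {0,1}
  0: b→1  [1 out]
  1: ∅  [STUCK]
trace reaching 1: b

Answer: DEADLOCK at state 1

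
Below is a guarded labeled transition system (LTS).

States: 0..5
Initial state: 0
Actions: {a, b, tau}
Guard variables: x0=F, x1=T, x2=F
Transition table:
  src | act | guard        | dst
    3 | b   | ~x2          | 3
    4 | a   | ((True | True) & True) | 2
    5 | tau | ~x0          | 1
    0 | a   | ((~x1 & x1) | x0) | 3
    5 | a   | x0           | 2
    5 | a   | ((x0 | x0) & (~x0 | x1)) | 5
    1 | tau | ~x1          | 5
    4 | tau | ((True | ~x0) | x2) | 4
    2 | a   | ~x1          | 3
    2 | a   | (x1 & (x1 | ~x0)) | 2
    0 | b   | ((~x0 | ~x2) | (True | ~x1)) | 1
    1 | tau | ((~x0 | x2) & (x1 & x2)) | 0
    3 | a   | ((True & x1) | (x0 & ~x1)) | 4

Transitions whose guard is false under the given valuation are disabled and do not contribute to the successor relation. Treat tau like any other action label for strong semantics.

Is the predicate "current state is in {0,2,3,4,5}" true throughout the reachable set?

Allowed set {0,2,3,4,5}
Reachable = {0,1}
  0: ok
  1: VIOLATES
witness against invariant: b → 1

Answer: INVARIANT VIOLATED at state 1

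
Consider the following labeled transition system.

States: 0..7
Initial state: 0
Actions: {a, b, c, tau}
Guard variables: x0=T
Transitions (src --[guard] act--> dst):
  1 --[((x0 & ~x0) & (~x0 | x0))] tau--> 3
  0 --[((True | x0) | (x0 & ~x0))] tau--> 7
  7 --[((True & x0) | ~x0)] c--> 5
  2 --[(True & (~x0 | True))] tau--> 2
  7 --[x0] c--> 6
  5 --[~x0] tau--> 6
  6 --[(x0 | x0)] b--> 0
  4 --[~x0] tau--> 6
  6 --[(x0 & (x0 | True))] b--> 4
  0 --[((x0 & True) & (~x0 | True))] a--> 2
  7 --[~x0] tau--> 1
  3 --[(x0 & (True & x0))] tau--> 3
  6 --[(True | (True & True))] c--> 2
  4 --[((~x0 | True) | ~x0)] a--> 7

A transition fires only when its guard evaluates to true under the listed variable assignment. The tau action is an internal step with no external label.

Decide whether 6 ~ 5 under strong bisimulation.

Answer: NOT BISIMILAR

Working:
Bisimulation quotient by refinement:
  P[0] = {{0,1,2,3,4,5,6,7}}
  P[1] = {{0},{1,5},{2,3},{4},{6},{7}}
stable after 2 split(s): 6 block(s)
6∈{6}, 5∈{1,5}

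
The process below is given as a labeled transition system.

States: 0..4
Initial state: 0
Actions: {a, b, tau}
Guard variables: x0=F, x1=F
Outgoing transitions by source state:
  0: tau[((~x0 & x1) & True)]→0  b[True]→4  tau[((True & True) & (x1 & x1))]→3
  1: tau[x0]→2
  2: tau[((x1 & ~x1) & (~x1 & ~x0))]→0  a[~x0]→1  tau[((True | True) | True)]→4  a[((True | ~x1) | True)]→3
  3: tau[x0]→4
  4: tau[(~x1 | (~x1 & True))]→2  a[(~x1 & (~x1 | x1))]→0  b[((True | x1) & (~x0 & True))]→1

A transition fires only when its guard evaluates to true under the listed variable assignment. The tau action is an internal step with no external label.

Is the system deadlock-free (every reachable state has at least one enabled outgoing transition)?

Answer: DEADLOCK at state 1

Analysis:
R = {0,1,2,3,4}
  0: b→4  [1 exit(s)]
  1: ∅  [no exit]
  2: a→1  a→3  tau→4  [3 exit(s)]
  3: ∅  [no exit]
  4: a→0  b→1  tau→2  [3 exit(s)]
Path to 1: b·b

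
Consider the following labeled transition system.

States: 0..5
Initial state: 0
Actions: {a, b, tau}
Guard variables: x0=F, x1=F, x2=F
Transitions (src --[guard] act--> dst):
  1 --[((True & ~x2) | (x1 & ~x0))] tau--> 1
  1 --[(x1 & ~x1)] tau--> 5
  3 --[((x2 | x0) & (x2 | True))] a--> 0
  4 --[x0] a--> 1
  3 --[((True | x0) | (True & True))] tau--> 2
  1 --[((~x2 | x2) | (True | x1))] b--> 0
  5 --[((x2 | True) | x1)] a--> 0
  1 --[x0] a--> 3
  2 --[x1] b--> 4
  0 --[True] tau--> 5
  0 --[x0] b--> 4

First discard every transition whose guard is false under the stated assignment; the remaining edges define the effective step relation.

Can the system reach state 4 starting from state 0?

5 transition(s) survive guard evaluation.
depth 0: {0}
depth 1: {5}  total {0,5}
Reachable = {0,5}

Answer: UNREACHABLE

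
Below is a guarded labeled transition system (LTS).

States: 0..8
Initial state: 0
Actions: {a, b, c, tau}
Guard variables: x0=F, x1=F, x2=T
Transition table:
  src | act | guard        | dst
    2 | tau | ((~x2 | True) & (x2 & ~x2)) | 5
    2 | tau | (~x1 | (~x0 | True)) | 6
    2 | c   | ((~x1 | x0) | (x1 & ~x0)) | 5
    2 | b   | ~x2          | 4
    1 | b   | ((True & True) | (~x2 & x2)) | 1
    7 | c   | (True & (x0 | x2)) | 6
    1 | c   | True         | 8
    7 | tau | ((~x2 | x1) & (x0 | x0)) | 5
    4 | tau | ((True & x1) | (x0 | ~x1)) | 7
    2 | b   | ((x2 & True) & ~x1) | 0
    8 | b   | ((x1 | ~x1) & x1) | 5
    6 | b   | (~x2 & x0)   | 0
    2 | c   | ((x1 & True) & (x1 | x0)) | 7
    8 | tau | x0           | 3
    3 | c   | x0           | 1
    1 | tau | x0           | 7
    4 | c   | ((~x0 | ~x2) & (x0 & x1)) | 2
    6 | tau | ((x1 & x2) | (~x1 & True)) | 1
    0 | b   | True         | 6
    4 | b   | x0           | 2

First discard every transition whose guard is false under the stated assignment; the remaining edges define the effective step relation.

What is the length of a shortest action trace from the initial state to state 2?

Layered search for 2:
  Layer 0: {0}
  Layer 1: {6}
  Layer 2: {1}
  Layer 3: {8}
2 never appears.

Answer: UNREACHABLE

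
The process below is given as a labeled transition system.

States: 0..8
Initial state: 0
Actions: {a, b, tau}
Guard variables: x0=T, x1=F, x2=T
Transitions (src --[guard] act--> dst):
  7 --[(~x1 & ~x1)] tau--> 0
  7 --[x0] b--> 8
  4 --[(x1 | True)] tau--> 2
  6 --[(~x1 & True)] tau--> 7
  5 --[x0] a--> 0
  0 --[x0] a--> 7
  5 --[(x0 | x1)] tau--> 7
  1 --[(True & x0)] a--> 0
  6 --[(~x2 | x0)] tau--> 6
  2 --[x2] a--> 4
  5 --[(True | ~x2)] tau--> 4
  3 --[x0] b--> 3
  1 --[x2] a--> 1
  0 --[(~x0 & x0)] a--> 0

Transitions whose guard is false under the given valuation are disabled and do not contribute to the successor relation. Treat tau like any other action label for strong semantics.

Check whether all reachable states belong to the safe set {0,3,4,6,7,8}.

Safe = {0,3,4,6,7,8}
R = {0,7,8}
  0: ok
  7: ok
  8: ok

Answer: INVARIANT HOLDS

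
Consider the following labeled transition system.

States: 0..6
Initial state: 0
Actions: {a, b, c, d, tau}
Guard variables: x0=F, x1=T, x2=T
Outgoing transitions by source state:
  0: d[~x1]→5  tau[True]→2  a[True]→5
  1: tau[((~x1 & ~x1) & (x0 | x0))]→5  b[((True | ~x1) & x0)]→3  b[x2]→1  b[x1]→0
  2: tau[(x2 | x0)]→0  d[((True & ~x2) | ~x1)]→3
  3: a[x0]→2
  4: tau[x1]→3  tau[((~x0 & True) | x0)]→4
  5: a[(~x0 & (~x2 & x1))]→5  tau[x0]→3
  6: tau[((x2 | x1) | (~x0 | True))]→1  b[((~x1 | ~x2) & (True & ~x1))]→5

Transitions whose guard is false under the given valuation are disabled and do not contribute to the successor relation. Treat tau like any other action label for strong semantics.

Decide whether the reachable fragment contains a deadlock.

R = {0,2,5}
  0: a→5  tau→2  [deg 2]
  2: tau→0  [deg 1]
  5: ∅  [no exit]
Path to 5: a

Answer: DEADLOCK at state 5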